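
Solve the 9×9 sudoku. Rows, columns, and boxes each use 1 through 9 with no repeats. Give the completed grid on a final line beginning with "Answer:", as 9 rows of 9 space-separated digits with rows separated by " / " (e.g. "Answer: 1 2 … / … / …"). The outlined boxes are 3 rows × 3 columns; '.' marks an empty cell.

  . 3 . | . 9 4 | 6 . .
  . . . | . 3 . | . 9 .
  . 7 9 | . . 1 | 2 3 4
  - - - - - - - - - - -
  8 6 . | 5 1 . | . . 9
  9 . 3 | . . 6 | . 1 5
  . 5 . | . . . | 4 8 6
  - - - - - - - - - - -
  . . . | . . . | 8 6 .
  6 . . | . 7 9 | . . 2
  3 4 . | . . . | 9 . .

Step 1. [r6c5∈{2}] nothing but 2 survives at r6c5 ⇒ r6c5=2.
Step 2. [r3c1∈{5}] nothing but 5 survives at r3c1, so r3c1=5.
Step 3. [r2c6∈{2,5,7,8}] in box 2, 5 fits only at r2c6 ⇒ r2c6=5.
Step 4. [r8c7∈{1,3,5}] across col 7, 5 lands solely at r8c7. So r8c7=5.
Step 5. [r2c7∈{1,7}] across col 7, 1 lands solely at r2c7, so r2c7=1.
Step 6. [r8c4∈{1,3,4,8}] 3 has one home in row 8: r8c4. So r8c4=3.
Step 7. [r7c6∈{2}] r7c6 is down to just 2. So r7c6=2.
Step 8. [r9c3∈{1,2,5,7,8}] across row 9, 2 lands solely at r9c3. So r9c3=2.
Step 9. [r9c8∈{7}] r9c8 has the single candidate 7, so r9c8=7.
Step 10. [r9c5∈{5,6,8}] r9c5 is the only open cell in row 9 admitting 5. So r9c5=5.
Step 11. [r9c4∈{1,6,8}] 6 has one home in row 9: r9c4. So r9c4=6.
Step 12. [r7c4∈{1,4}] in col 4, 1 fits only at r7c4, so r7c4=1.
Step 13. [r3c4∈{8}] r3c4 is down to just 8 ⇒ r3c4=8.
Step 14. [r2c1∈{2,4}] in col 1, 4 fits only at r2c1 ⇒ r2c1=4.
Step 15. [r1c1∈{1,2}] 2 has one home in col 1: r1c1 ⇒ r1c1=2.
Step 16. [r2c2∈{8}] r2c2 is down to just 8 ⇒ r2c2=8.
Step 17. [r1c4∈{7}] r1c4's peers cover all but 7, so r1c4=7.
Step 18. [r4c7∈{3,7}] 3 has one home in col 7: r4c7 ⇒ r4c7=3.
Step 19. [r1c3∈{1}] r1c3's peers cover all but 1 ⇒ r1c3=1.
Step 20. [r6c3∈{7}] r6c3 is down to just 7 ⇒ r6c3=7.
Step 21. [r5c5∈{4,8}] r5c5 is the only open cell in row 5 admitting 8 ⇒ r5c5=8.
Step 22. [r5c4∈{4}] r5c4 has the single candidate 4. So r5c4=4.
Step 23. [r3c5∈{6}] r3c5's peers cover all but 6, so r3c5=6.
Step 24. [r7c2∈{9}] only 9 remains possible at r7c2. So r7c2=9.
Step 25. [r8c2∈{1}] nothing but 1 survives at r8c2. So r8c2=1.
Step 26. [r1c9∈{8}] only 8 remains possible at r1c9 ⇒ r1c9=8.
Step 27. [r4c3∈{4}] r4c3's peers cover all but 4, so r4c3=4.
Step 28. [r5c7∈{7}] only 7 remains possible at r5c7, so r5c7=7.
Step 29. [r1c8∈{5}] only 5 remains possible at r1c8, so r1c8=5.
Step 30. [r8c8∈{4}] r8c8 has the single candidate 4. So r8c8=4.
Step 31. [r9c9∈{1}] nothing but 1 survives at r9c9, so r9c9=1.
Step 32. [r6c4∈{9}] nothing but 9 survives at r6c4, so r6c4=9.
Step 33. [r5c2∈{2}] r5c2 is down to just 2. So r5c2=2.
Step 34. [r7c3∈{5}] nothing but 5 survives at r7c3. So r7c3=5.
Step 35. [r7c1∈{7}] r7c1 is down to just 7, so r7c1=7.
Step 36. [r4c8∈{2}] r4c8 is down to just 2 ⇒ r4c8=2.
Step 37. [r9c6∈{8}] r9c6's peers cover all but 8, so r9c6=8.
Step 38. [r8c3∈{8}] r8c3's peers cover all but 8 ⇒ r8c3=8.
Step 39. [r2c3∈{6}] r2c3's peers cover all but 6. So r2c3=6.
Step 40. [r6c1∈{1}] r6c1 has the single candidate 1 ⇒ r6c1=1.
Step 41. [r2c9∈{7}] r2c9 has the single candidate 7. So r2c9=7.
Step 42. [r2c4∈{2}] nothing but 2 survives at r2c4. So r2c4=2.
Step 43. [r7c5∈{4}] r7c5 has the single candidate 4. So r7c5=4.
Step 44. [r4c6∈{7}] nothing but 7 survives at r4c6, so r4c6=7.
Step 45. [r6c6∈{3}] r6c6's peers cover all but 3, so r6c6=3.
Step 46. [r7c9∈{3}] only 3 remains possible at r7c9, so r7c9=3.

Answer: 2 3 1 7 9 4 6 5 8 / 4 8 6 2 3 5 1 9 7 / 5 7 9 8 6 1 2 3 4 / 8 6 4 5 1 7 3 2 9 / 9 2 3 4 8 6 7 1 5 / 1 5 7 9 2 3 4 8 6 / 7 9 5 1 4 2 8 6 3 / 6 1 8 3 7 9 5 4 2 / 3 4 2 6 5 8 9 7 1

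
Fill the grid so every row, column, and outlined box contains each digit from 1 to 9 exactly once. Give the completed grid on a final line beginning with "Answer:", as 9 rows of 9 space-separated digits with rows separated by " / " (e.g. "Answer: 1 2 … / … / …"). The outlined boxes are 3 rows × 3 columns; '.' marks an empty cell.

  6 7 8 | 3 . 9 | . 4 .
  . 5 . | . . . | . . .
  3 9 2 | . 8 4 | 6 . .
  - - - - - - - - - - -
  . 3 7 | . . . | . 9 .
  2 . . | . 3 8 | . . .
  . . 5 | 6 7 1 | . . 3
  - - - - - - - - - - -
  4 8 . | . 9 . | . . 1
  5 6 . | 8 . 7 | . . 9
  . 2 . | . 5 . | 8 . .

Step 1. [r4c9∈{2,4,5,6,8}] in row 4, 6 fits only at r4c9. So r4c9=6.
Step 2. [r2c1∈{1}] only 1 remains possible at r2c1. So r2c1=1.
Step 3. [r7c4∈{2}] only 2 remains possible at r7c4, so r7c4=2.
Step 4. [r3c4∈{1,5,7}] in box 2, 5 fits only at r3c4, so r3c4=5.
Step 5. [r3c9∈{7}] only 7 remains possible at r3c9, so r3c9=7.
Step 6. [r4c7∈{1,2,4,5}] row 4 places 1 nowhere but r4c7 ⇒ r4c7=1.
Step 7. [r7c3∈{3}] only 3 remains possible at r7c3, so r7c3=3.
Step 8. [r7c6∈{6}] only 6 remains possible at r7c6 ⇒ r7c6=6.
Step 9. [r2c6∈{2}] only 2 remains possible at r2c6, so r2c6=2.
Step 10. [r6c2∈{4}] r6c2's peers cover all but 4 ⇒ r6c2=4.
Step 11. [r9c4∈{1,4}] in col 4, 1 fits only at r9c4 ⇒ r9c4=1.
Step 12. [r6c1∈{8,9}] row 6 places 9 nowhere but r6c1. So r6c1=9.
Step 13. [r6c7∈{2}] r6c7 has the single candidate 2, so r6c7=2.
Step 14. [r1c7∈{5}] r1c7 has the single candidate 5 ⇒ r1c7=5.
Step 15. [r7c7∈{7}] only 7 remains possible at r7c7 ⇒ r7c7=7.
Step 16. [r5c7∈{4}] r5c7's peers cover all but 4 ⇒ r5c7=4.
Step 17. [r8c7∈{3}] r8c7 has the single candidate 3 ⇒ r8c7=3.
Step 18. [r6c8∈{8}] only 8 remains possible at r6c8 ⇒ r6c8=8.
Step 19. [r4c5∈{2,4}] r4c5 is the only open cell in row 4 admitting 2, so r4c5=2.
Step 20. [r5c2∈{1}] nothing but 1 survives at r5c2. So r5c2=1.
Step 21. [r5c8∈{5,7}] row 5 places 7 nowhere but r5c8. So r5c8=7.
Step 22. [r9c6∈{3}] r9c6's peers cover all but 3, so r9c6=3.
Step 23. [r2c7∈{9}] r2c7's peers cover all but 9, so r2c7=9.
Step 24. [r5c9∈{5}] r5c9 has the single candidate 5. So r5c9=5.
Step 25. [r2c9∈{8}] only 8 remains possible at r2c9. So r2c9=8.
Step 26. [r9c1∈{7}] r9c1 has the single candidate 7. So r9c1=7.
Step 27. [r9c8∈{6}] r9c8 is down to just 6, so r9c8=6.
Step 28. [r1c5∈{1}] r1c5's peers cover all but 1. So r1c5=1.
Step 29. [r5c3∈{6}] r5c3 is down to just 6. So r5c3=6.
Step 30. [r2c4∈{7}] nothing but 7 survives at r2c4 ⇒ r2c4=7.
Step 31. [r8c3∈{1}] only 1 remains possible at r8c3. So r8c3=1.
Step 32. [r1c9∈{2}] r1c9 is down to just 2. So r1c9=2.
Step 33. [r4c4∈{4}] r4c4 is down to just 4, so r4c4=4.
Step 34. [r2c8∈{3}] nothing but 3 survives at r2c8 ⇒ r2c8=3.
Step 35. [r4c1∈{8}] only 8 remains possible at r4c1. So r4c1=8.
Step 36. [r8c8∈{2}] only 2 remains possible at r8c8, so r8c8=2.
Step 37. [r8c5∈{4}] r8c5 has the single candidate 4 ⇒ r8c5=4.
Step 38. [r9c9∈{4}] only 4 remains possible at r9c9, so r9c9=4.
Step 39. [r7c8∈{5}] r7c8's peers cover all but 5 ⇒ r7c8=5.
Step 40. [r2c5∈{6}] only 6 remains possible at r2c5. So r2c5=6.
Step 41. [r2c3∈{4}] r2c3's peers cover all but 4 ⇒ r2c3=4.
Step 42. [r3c8∈{1}] r3c8's peers cover all but 1, so r3c8=1.
Step 43. [r4c6∈{5}] nothing but 5 survives at r4c6, so r4c6=5.
Step 44. [r5c4∈{9}] r5c4's peers cover all but 9, so r5c4=9.
Step 45. [r9c3∈{9}] r9c3 has the single candidate 9. So r9c3=9.

Answer: 6 7 8 3 1 9 5 4 2 / 1 5 4 7 6 2 9 3 8 / 3 9 2 5 8 4 6 1 7 / 8 3 7 4 2 5 1 9 6 / 2 1 6 9 3 8 4 7 5 / 9 4 5 6 7 1 2 8 3 / 4 8 3 2 9 6 7 5 1 / 5 6 1 8 4 7 3 2 9 / 7 2 9 1 5 3 8 6 4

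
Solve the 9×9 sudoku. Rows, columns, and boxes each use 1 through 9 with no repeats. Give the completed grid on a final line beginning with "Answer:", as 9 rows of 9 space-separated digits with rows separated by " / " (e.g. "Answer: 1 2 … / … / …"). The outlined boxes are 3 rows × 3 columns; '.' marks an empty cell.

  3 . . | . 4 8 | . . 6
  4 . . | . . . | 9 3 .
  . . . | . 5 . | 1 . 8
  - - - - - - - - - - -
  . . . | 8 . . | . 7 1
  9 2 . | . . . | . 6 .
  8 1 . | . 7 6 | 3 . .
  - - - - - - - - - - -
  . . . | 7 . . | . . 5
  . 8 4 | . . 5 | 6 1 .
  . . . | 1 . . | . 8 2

Step 1. [r6c3∈{5}] r6c3 is down to just 5, so r6c3=5.
Step 2. [r5c9∈{4}] r5c9 is down to just 4 ⇒ r5c9=4.
Step 3. [r5c3∈{3,7}] row 5 places 7 nowhere but r5c3, so r5c3=7.
Step 4. [r4c1∈{6}] r4c1 has the single candidate 6. So r4c1=6.
Step 5. [r4c3∈{3}] nothing but 3 survives at r4c3. So r4c3=3.
Step 6. [r1c3∈{1,2,9}] in row 1, 1 fits only at r1c3, so r1c3=1.
Step 7. [r2c9∈{7}] r2c9's peers cover all but 7, so r2c9=7.
Step 8. [r1c2∈{5,7,9}] r1c2 is the only open cell in row 1 admitting 7, so r1c2=7.
Step 9. [r3c1∈{2}] r3c1 has the single candidate 2, so r3c1=2.
Step 10. [r1c4∈{2,9}] r1c4 is the only open cell in row 1 admitting 9 ⇒ r1c4=9.
Step 11. [r7c5∈{2,3,6,8,9}] in row 7, 8 fits only at r7c5, so r7c5=8.
Step 12. [r9c5∈{3,6,9}] box 8 places 6 nowhere but r9c5, so r9c5=6.
Step 13. [r9c3∈{9}] r9c3 has the single candidate 9 ⇒ r9c3=9.
Step 14. [r3c3∈{6}] only 6 remains possible at r3c3. So r3c3=6.
Step 15. [r3c4∈{3}] r3c4's peers cover all but 3 ⇒ r3c4=3.
Step 16. [r8c4∈{2}] nothing but 2 survives at r8c4. So r8c4=2.
Step 17. [r4c7∈{2,5}] 5 has one home in row 4: r4c7. So r4c7=5.
Step 18. [r7c7∈{4}] only 4 remains possible at r7c7 ⇒ r7c7=4.
Step 19. [r7c8∈{9}] r7c8 has the single candidate 9. So r7c8=9.
Step 20. [r7c6∈{3}] nothing but 3 survives at r7c6, so r7c6=3.
Step 21. [r4c6∈{2,4,9}] r4c6 is the only open cell in col 6 admitting 9, so r4c6=9.
Step 22. [r2c6∈{1,2}] in col 6, 2 fits only at r2c6, so r2c6=2.
Step 23. [r9c1∈{5,7}] in col 1, 5 fits only at r9c1. So r9c1=5.
Step 24. [r6c8∈{2}] only 2 remains possible at r6c8 ⇒ r6c8=2.
Step 25. [r5c5∈{1,3}] r5c5 is the only open cell in row 5 admitting 3 ⇒ r5c5=3.
Step 26. [r5c4∈{5}] r5c4 has the single candidate 5 ⇒ r5c4=5.
Step 27. [r8c9∈{3}] nothing but 3 survives at r8c9, so r8c9=3.
Step 28. [r7c1∈{1}] r7c1 has the single candidate 1 ⇒ r7c1=1.
Step 29. [r7c2∈{6}] r7c2 has the single candidate 6 ⇒ r7c2=6.
Step 30. [r3c8∈{4}] only 4 remains possible at r3c8. So r3c8=4.
Step 31. [r8c1∈{7}] only 7 remains possible at r8c1 ⇒ r8c1=7.
Step 32. [r2c2∈{5}] r2c2 has the single candidate 5, so r2c2=5.
Step 33. [r5c6∈{1}] r5c6 has the single candidate 1. So r5c6=1.
Step 34. [r2c3∈{8}] nothing but 8 survives at r2c3, so r2c3=8.
Step 35. [r9c2∈{3}] r9c2 has the single candidate 3 ⇒ r9c2=3.
Step 36. [r3c6∈{7}] only 7 remains possible at r3c6, so r3c6=7.
Step 37. [r9c7∈{7}] nothing but 7 survives at r9c7. So r9c7=7.
Step 38. [r2c5∈{1}] r2c5 has the single candidate 1, so r2c5=1.
Step 39. [r1c8∈{5}] r1c8 has the single candidate 5 ⇒ r1c8=5.
Step 40. [r1c7∈{2}] r1c7 has the single candidate 2, so r1c7=2.
Step 41. [r5c7∈{8}] r5c7's peers cover all but 8. So r5c7=8.
Step 42. [r6c9∈{9}] r6c9's peers cover all but 9 ⇒ r6c9=9.
Step 43. [r9c6∈{4}] r9c6 has the single candidate 4. So r9c6=4.
Step 44. [r4c5∈{2}] nothing but 2 survives at r4c5, so r4c5=2.
Step 45. [r3c2∈{9}] nothing but 9 survives at r3c2 ⇒ r3c2=9.
Step 46. [r6c4∈{4}] only 4 remains possible at r6c4, so r6c4=4.
Step 47. [r4c2∈{4}] r4c2 has the single candidate 4 ⇒ r4c2=4.
Step 48. [r8c5∈{9}] r8c5 has the single candidate 9 ⇒ r8c5=9.
Step 49. [r7c3∈{2}] r7c3 is down to just 2. So r7c3=2.
Step 50. [r2c4∈{6}] r2c4 has the single candidate 6. So r2c4=6.

Answer: 3 7 1 9 4 8 2 5 6 / 4 5 8 6 1 2 9 3 7 / 2 9 6 3 5 7 1 4 8 / 6 4 3 8 2 9 5 7 1 / 9 2 7 5 3 1 8 6 4 / 8 1 5 4 7 6 3 2 9 / 1 6 2 7 8 3 4 9 5 / 7 8 4 2 9 5 6 1 3 / 5 3 9 1 6 4 7 8 2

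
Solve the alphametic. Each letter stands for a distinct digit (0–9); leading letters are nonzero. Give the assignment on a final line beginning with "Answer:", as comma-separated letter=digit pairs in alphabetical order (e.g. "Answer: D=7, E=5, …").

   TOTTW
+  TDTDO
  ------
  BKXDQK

Step 1. [col 1: W + O ≡ K (mod 10)] O=5 is one option consistent with column 1 (W + O ≡ K (mod 10), carry-in 0) — take it. So O=5.
Step 2. [col 1: W + O ≡ K (mod 10)] K=2 is one option consistent with column 1 (W + O ≡ K (mod 10), carry-in 0) — take it. So K=2.
Step 3. [B] adding two 5-digit numbers gives at most 5+1 digits, and here it does — B is that final carry and must be 1, so B=1.
Step 4. [col 1: W + O ≡ K (mod 10)] in column 1 we have W+O≡K with carry-in 0; given O=5, K=2 and digits 1,2,5 already taken and all letters distinct, that pins W to 7 ⇒ W=7.
Step 5. [col 2: T + D ≡ Q (mod 10)] D=3 is one option consistent with column 2 (T + D ≡ Q (mod 10), carry-in 1) — take it, so D=3.
Step 6. [col 2: T + D ≡ Q (mod 10)] several values work for T in column 2 (T + D ≡ Q (mod 10), carry-in 1); try T=6 ⇒ T=6.
Step 7. [col 2: T + D ≡ Q (mod 10)] in column 2 we have T+D≡Q with carry-in 1; given T=6, D=3 and digits 1,2,3,5,6,7 already taken and all letters distinct, that pins Q to 0. So Q=0.
Step 8. [col 4: O + D ≡ X (mod 10)] column 4 reads O+D+carry(1)=X with O=5, D=3; with digits 0,1,2,3,5,6,7 already taken and all letters distinct, the only value for X is 9. So X=9.

Answer: B=1, D=3, K=2, O=5, Q=0, T=6, W=7, X=9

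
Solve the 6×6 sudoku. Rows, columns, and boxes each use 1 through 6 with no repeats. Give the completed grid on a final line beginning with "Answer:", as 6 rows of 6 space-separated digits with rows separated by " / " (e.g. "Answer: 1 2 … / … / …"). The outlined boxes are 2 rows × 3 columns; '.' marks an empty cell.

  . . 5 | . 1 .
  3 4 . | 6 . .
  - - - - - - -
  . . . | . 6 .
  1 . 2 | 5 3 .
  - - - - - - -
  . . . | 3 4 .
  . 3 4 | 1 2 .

Step 1. [r5c3∈{1,6}] in col 3, 6 fits only at r5c3. So r5c3=6.
Step 2. [r6c1∈{5}] r6c1 has the single candidate 5. So r6c1=5.
Step 3. [r2c6∈{2,5}] in row 2, 2 fits only at r2c6. So r2c6=2.
Step 4. [r4c6∈{4}] nothing but 4 survives at r4c6 ⇒ r4c6=4.
Step 5. [r5c1∈{2}] nothing but 2 survives at r5c1, so r5c1=2.
Step 6. [r4c2∈{6}] r4c2's peers cover all but 6 ⇒ r4c2=6.
Step 7. [r1c2∈{2}] r1c2 has the single candidate 2. So r1c2=2.
Step 8. [r3c3∈{3}] only 3 remains possible at r3c3 ⇒ r3c3=3.
Step 9. [r2c3∈{1}] only 1 remains possible at r2c3 ⇒ r2c3=1.
Step 10. [r1c4∈{4}] r1c4's peers cover all but 4. So r1c4=4.
Step 11. [r5c2∈{1}] only 1 remains possible at r5c2, so r5c2=1.
Step 12. [r5c6∈{5}] r5c6 is down to just 5 ⇒ r5c6=5.
Step 13. [r1c6∈{3}] only 3 remains possible at r1c6. So r1c6=3.
Step 14. [r2c5∈{5}] r2c5's peers cover all but 5. So r2c5=5.
Step 15. [r3c6∈{1}] r3c6's peers cover all but 1 ⇒ r3c6=1.
Step 16. [r3c4∈{2}] nothing but 2 survives at r3c4 ⇒ r3c4=2.
Step 17. [r3c2∈{5}] r3c2 has the single candidate 5. So r3c2=5.
Step 18. [r3c1∈{4}] r3c1 is down to just 4 ⇒ r3c1=4.
Step 19. [r6c6∈{6}] r6c6 is down to just 6, so r6c6=6.
Step 20. [r1c1∈{6}] nothing but 6 survives at r1c1, so r1c1=6.

Answer: 6 2 5 4 1 3 / 3 4 1 6 5 2 / 4 5 3 2 6 1 / 1 6 2 5 3 4 / 2 1 6 3 4 5 / 5 3 4 1 2 6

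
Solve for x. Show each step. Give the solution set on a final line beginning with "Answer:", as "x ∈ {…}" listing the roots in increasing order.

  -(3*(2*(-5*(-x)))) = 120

Step 1. [-(3*(2*(-5*(-x)))) = 120] flip signs both sides ⇒ neg: 3*(2*(-5*(-x))) = -120.
Step 2. [3*(2*(-5*(-x))) = -120] divide by the outer 3, so div: 2*(-5*(-x)) = -40.
Step 3. [2*(-5*(-x)) = -40] leading coefficient 2: divide by 2. So div: -5*(-x) = -20.
Step 4. [-5*(-x) = -20] divide by the outer -5 ⇒ div: -x = 4.
Step 5. [-x = 4] leading − — multiply by −1 ⇒ neg: x = -4.

Answer: x ∈ {-4}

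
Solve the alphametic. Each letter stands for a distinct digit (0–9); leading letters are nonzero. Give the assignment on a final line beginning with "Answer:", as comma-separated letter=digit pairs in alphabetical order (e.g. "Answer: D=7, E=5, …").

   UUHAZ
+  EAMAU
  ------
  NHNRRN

Step 1. [col 1: Z + U ≡ N (mod 10)] N=1 is one option consistent with column 1 (Z + U ≡ N (mod 10), carry-in 0) — take it ⇒ N=1.
Step 2. [col 1: Z + U ≡ N (mod 10)] no forcing yet in column 1 (carry-in 0); U=8 is free and consistent — try it ⇒ U=8.
Step 3. [col 1: Z + U ≡ N (mod 10)] column 1: given U=8, N=1, carry-in 0, and digits 1,8 already taken and all letters distinct, Z+U≡N (mod 10) forces Z=3 ⇒ Z=3.
Step 4. [col 2: A + A ≡ R (mod 10)] A=2 is one option consistent with column 2 (A + A ≡ R (mod 10), carry-in 1) — take it ⇒ A=2.
Step 5. [col 2: A + A ≡ R (mod 10)] column 2: given A=2, carry-in 1, and digits 1,2,3,8 already taken and all letters distinct, A+A≡R (mod 10) forces R=5. So R=5.
Step 6. [col 3: H + M ≡ R (mod 10)] no forcing yet in column 3 (carry-in 0); H=6 is free and consistent — try it ⇒ H=6.
Step 7. [col 3: H + M ≡ R (mod 10)] from column 3 (H=6, R=5, carry-in 0, digits 1,2,3,5,6,8 already taken and all letters distinct): M must equal 9 ⇒ M=9.
Step 8. [col 5: U + E ≡ H (mod 10)] column 5 reads U+E+carry(1)=H with U=8, H=6; with digits 1,2,3,5,6,8,9 already taken and all letters distinct, the only value for E is 7, so E=7.

Answer: A=2, E=7, H=6, M=9, N=1, R=5, U=8, Z=3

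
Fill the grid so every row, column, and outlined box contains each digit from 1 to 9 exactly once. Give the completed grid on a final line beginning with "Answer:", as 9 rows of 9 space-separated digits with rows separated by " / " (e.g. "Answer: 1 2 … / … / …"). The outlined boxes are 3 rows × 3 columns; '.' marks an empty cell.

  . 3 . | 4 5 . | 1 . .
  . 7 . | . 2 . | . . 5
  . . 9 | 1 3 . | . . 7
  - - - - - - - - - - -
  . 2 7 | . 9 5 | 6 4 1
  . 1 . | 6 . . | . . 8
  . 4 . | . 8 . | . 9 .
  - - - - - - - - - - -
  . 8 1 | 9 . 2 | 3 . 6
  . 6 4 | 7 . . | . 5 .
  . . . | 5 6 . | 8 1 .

Step 1. [r2c4∈{8}] only 8 remains possible at r2c4. So r2c4=8.
Step 2. [r2c3∈{6}] r2c3 has the single candidate 6. So r2c3=6.
Step 3. [r6c9∈{2,3}] across col 9, 3 lands solely at r6c9 ⇒ r6c9=3.
Step 4. [r5c5∈{4,7}] across col 5, 7 lands solely at r5c5. So r5c5=7.
Step 5. [r5c8∈{2}] only 2 remains possible at r5c8 ⇒ r5c8=2.
Step 6. [r1c3∈{2,8}] col 3 places 8 nowhere but r1c3, so r1c3=8.
Step 7. [r7c1∈{5,7}] 5 has one home in row 7: r7c1 ⇒ r7c1=5.
Step 8. [r1c1∈{2}] nothing but 2 survives at r1c1, so r1c1=2.
Step 9. [r1c9∈{9}] r1c9 has the single candidate 9, so r1c9=9.
Step 10. [r5c1∈{3,9}] across row 5, 9 lands solely at r5c1, so r5c1=9.
Step 11. [r8c1∈{3}] r8c1 is down to just 3 ⇒ r8c1=3.
Step 12. [r1c8∈{6}] r1c8 has the single candidate 6, so r1c8=6.
Step 13. [r5c3∈{3,5}] col 3 places 3 nowhere but r5c3. So r5c3=3.
Step 14. [r9c9∈{2,4}] across col 9, 4 lands solely at r9c9 ⇒ r9c9=4.
Step 15. [r2c7∈{4}] only 4 remains possible at r2c7 ⇒ r2c7=4.
Step 16. [r6c6∈{1}] r6c6 has the single candidate 1. So r6c6=1.
Step 17. [r3c7∈{2}] only 2 remains possible at r3c7, so r3c7=2.
Step 18. [r5c7∈{5}] r5c7 has the single candidate 5 ⇒ r5c7=5.
Step 19. [r4c1∈{8}] nothing but 8 survives at r4c1, so r4c1=8.
Step 20. [r5c6∈{4}] r5c6's peers cover all but 4 ⇒ r5c6=4.
Step 21. [r7c5∈{4}] nothing but 4 survives at r7c5, so r7c5=4.
Step 22. [r4c4∈{3}] only 3 remains possible at r4c4, so r4c4=3.
Step 23. [r6c7∈{7}] nothing but 7 survives at r6c7. So r6c7=7.
Step 24. [r9c3∈{2}] r9c3 is down to just 2, so r9c3=2.
Step 25. [r8c5∈{1}] nothing but 1 survives at r8c5, so r8c5=1.
Step 26. [r8c9∈{2}] only 2 remains possible at r8c9. So r8c9=2.
Step 27. [r1c6∈{7}] only 7 remains possible at r1c6 ⇒ r1c6=7.
Step 28. [r2c1∈{1}] only 1 remains possible at r2c1 ⇒ r2c1=1.
Step 29. [r7c8∈{7}] only 7 remains possible at r7c8. So r7c8=7.
Step 30. [r9c1∈{7}] only 7 remains possible at r9c1. So r9c1=7.
Step 31. [r6c1∈{6}] only 6 remains possible at r6c1 ⇒ r6c1=6.
Step 32. [r3c6∈{6}] r3c6 is down to just 6 ⇒ r3c6=6.
Step 33. [r9c6∈{3}] only 3 remains possible at r9c6. So r9c6=3.
Step 34. [r2c8∈{3}] r2c8 is down to just 3, so r2c8=3.
Step 35. [r3c2∈{5}] r3c2 has the single candidate 5 ⇒ r3c2=5.
Step 36. [r3c8∈{8}] r3c8's peers cover all but 8, so r3c8=8.
Step 37. [r6c3∈{5}] r6c3's peers cover all but 5, so r6c3=5.
Step 38. [r6c4∈{2}] r6c4 has the single candidate 2 ⇒ r6c4=2.
Step 39. [r8c7∈{9}] r8c7 has the single candidate 9. So r8c7=9.
Step 40. [r9c2∈{9}] r9c2 is down to just 9, so r9c2=9.
Step 41. [r8c6∈{8}] r8c6 is down to just 8. So r8c6=8.
Step 42. [r2c6∈{9}] r2c6's peers cover all but 9 ⇒ r2c6=9.
Step 43. [r3c1∈{4}] r3c1 is down to just 4, so r3c1=4.

Answer: 2 3 8 4 5 7 1 6 9 / 1 7 6 8 2 9 4 3 5 / 4 5 9 1 3 6 2 8 7 / 8 2 7 3 9 5 6 4 1 / 9 1 3 6 7 4 5 2 8 / 6 4 5 2 8 1 7 9 3 / 5 8 1 9 4 2 3 7 6 / 3 6 4 7 1 8 9 5 2 / 7 9 2 5 6 3 8 1 4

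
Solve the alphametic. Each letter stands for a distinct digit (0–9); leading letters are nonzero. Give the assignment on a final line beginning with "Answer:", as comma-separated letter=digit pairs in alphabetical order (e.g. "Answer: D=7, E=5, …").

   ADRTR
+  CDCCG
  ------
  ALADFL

Step 1. [col 1: R + G ≡ L (mod 10)] column 1 (R + G ≡ L (mod 10), carry-in 0) doesn't pin R yet; pick R=6 and continue. So R=6.
Step 2. [A] the sum has 6 digits but both addends have 5; that extra leading digit A is the final carry, namely 1. So A=1.
Step 3. [col 1: R + G ≡ L (mod 10)] column 1 (R + G ≡ L (mod 10), carry-in 0) doesn't pin G yet; pick G=4 and continue, so G=4.
Step 4. [col 1: R + G ≡ L (mod 10)] from column 1 (R=6, G=4, carry-in 0, digits 1,4,6 already taken and all letters distinct): L must equal 0. So L=0.
Step 5. [col 2: T + C ≡ F (mod 10)] several values work for F in column 2 (T + C ≡ F (mod 10), carry-in 1); try F=2. So F=2.
Step 6. [col 2: T + C ≡ F (mod 10)] no forcing yet in column 2 (carry-in 1); T=3 is free and consistent — try it, so T=3.
Step 7. [col 2: T + C ≡ F (mod 10)] from column 2 (T=3, F=2, carry-in 1, digits 0,1,2,3,4,6 already taken and all letters distinct): C must equal 8, so C=8.
Step 8. [col 3: R + C ≡ D (mod 10)] column 3 reads R+C+carry(1)=D with R=6, C=8; with digits 0,1,2,3,4,6,8 already taken and all letters distinct, the only value for D is 5. So D=5.

Answer: A=1, C=8, D=5, F=2, G=4, L=0, R=6, T=3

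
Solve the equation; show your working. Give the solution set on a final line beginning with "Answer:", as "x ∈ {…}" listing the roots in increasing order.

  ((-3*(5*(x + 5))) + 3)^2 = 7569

Step 1. [((-3*(5*(x + 5))) + 3)^2 = 7569] √ both sides: 7569 ≥ 0 gives two branches. So sqrt: (-3*(5*(x + 5))) + 3 = 87 or -87.
Step 2. [(-3*(5*(x + 5))) + 3 = 87 or -87] subtract 3: x sits inside (… + 3). So sub: -3*(5*(x + 5)) = 84 or -90.
Step 3. [-3*(5*(x + 5)) = 84 or -90] -3·(inner) — divide through by -3. So div: 5*(x + 5) = -28 or 30.
Step 4. [5*(x + 5) = -28 or 30] 5 out front; divide by 5. So div: x + 5 = -28/5 or 6.
Step 5. [x + 5 = -28/5 or 6] 5 comes off first (subtract 5), so sub: x = -53/5 or 1.

Answer: x ∈ {-53/5, 1}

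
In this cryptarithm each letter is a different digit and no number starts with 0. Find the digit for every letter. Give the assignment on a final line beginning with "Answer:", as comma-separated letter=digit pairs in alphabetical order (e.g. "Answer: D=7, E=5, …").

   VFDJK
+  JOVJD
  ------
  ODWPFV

Step 1. [O] O is the leading digit of a 6-digit sum of two 5-digit numbers; the final carry is exactly 1. So O=1.
Step 2. [col 1: K + D ≡ V (mod 10)] V=5 is one option consistent with column 1 (K + D ≡ V (mod 10), carry-in 0) — take it ⇒ V=5.
Step 3. [col 1: K + D ≡ V (mod 10)] no forcing yet in column 1 (carry-in 0); K=2 is free and consistent — try it. So K=2.
Step 4. [col 1: K + D ≡ V (mod 10)] in column 1 we have K+D≡V with carry-in 0; given K=2, V=5 and digits 1,2,5 already taken and all letters distinct, that pins D to 3. So D=3.
Step 5. [col 2: J + J ≡ F (mod 10)] several values work for F in column 2 (J + J ≡ F (mod 10), carry-in 0); try F=6. So F=6.
Step 6. [col 2: J + J ≡ F (mod 10)] from column 2 (F=6, carry-in 0, digits 1,2,3,5,6 already taken and all letters distinct): J must equal 8, so J=8.
Step 7. [col 3: D + V ≡ P (mod 10)] column 3 reads D+V+carry(1)=P with D=3, V=5; with digits 1,2,3,5,6,8 already taken and all letters distinct, the only value for P is 9. So P=9.
Step 8. [col 4: F + O ≡ W (mod 10)] column 4 reads F+O+carry(0)=W with F=6, O=1; with digits 1,2,3,5,6,8,9 already taken and all letters distinct, the only value for W is 7. So W=7.

Answer: D=3, F=6, J=8, K=2, O=1, P=9, V=5, W=7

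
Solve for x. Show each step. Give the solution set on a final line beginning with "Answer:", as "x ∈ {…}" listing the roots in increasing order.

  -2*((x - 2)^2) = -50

Step 1. [-2*((x - 2)^2) = -50] -2 out front; divide by -2, so div: (x - 2)^2 = 25.
Step 2. [(x - 2)^2 = 25] LHS squared, RHS 25 ≥ 0: apply √ (±), so sqrt: x - 2 = 5 or -5.
Step 3. [x - 2 = 5 or -5] peel the -2: add 2 from each side ⇒ sub: x = 7 or -3.

Answer: x ∈ {-3, 7}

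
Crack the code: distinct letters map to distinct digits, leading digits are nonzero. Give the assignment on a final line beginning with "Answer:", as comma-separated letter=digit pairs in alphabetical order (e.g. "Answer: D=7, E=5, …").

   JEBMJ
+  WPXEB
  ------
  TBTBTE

Step 1. [col 1: J + B ≡ E (mod 10)] E=7 is one option consistent with column 1 (J + B ≡ E (mod 10), carry-in 0) — take it. So E=7.
Step 2. [col 1: J + B ≡ E (mod 10)] no forcing yet in column 1 (carry-in 0); B=2 is free and consistent — try it ⇒ B=2.
Step 3. [col 1: J + B ≡ E (mod 10)] column 1 reads J+B+carry(0)=E with B=2, E=7; with digits 2,7 already taken and all letters distinct, the only value for J is 5 ⇒ J=5.
Step 4. [col 2: M + E ≡ T (mod 10)] no forcing yet in column 2 (carry-in 0); M=4 is free and consistent — try it, so M=4.
Step 5. [col 2: M + E ≡ T (mod 10)] column 2 reads M+E+carry(0)=T with M=4, E=7; with digits 2,4,5,7 already taken and all letters distinct, the only value for T is 1, so T=1.
Step 6. [col 3: B + X ≡ B (mod 10)] column 3: given B=2, carry-in 1, and digits 1,2,4,5,7 already taken and all letters distinct, B+X≡B (mod 10) forces X=9, so X=9.
Step 7. [col 4: E + P ≡ T (mod 10)] from column 4 (E=7, T=1, carry-in 1, digits 1,2,4,5,7,9 already taken and all letters distinct): P must equal 3. So P=3.
Step 8. [col 5: J + W ≡ B (mod 10)] in column 5 we have J+W≡B with carry-in 1; given J=5, B=2 and digits 1,2,3,4,5,7,9 already taken and all letters distinct, that pins W to 6 ⇒ W=6.

Answer: B=2, E=7, J=5, M=4, P=3, T=1, W=6, X=9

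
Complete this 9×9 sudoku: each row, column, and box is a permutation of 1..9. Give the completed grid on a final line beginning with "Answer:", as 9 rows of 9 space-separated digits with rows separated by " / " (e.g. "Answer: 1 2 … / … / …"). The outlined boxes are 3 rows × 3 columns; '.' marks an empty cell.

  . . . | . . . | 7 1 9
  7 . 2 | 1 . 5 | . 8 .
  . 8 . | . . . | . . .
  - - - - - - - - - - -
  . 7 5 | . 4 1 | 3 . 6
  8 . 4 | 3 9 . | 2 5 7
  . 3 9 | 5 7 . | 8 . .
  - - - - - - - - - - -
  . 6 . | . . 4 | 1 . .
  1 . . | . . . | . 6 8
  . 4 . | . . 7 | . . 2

Step 1. [r8c2∈{2,5,9}] across col 2, 2 lands solely at r8c2, so r8c2=2.
Step 2. [r3c8∈{2,3,4}] 2 has one home in col 8: r3c8 ⇒ r3c8=2.
Step 3. [r1c6∈{2,3,6,8}] across col 6, 8 lands solely at r1c6, so r1c6=8.
Step 4. [r8c4∈{9}] r8c4 is down to just 9, so r8c4=9.
Step 5. [r8c6∈{3}] r8c6's peers cover all but 3. So r8c6=3.
Step 6. [r6c1∈{2,6}] 6 has one home in box 4: r6c1, so r6c1=6.
Step 7. [r9c7∈{5,9}] 9 has one home in col 7: r9c7, so r9c7=9.
Step 8. [r9c8∈{3}] nothing but 3 survives at r9c8. So r9c8=3.
Step 9. [r9c1∈{5}] r9c1 has the single candidate 5, so r9c1=5.
Step 10. [r8c7∈{4,5}] r8c7 is the only open cell in row 8 admitting 4 ⇒ r8c7=4.
Step 11. [r9c3∈{8}] nothing but 8 survives at r9c3. So r9c3=8.
Step 12. [r9c4∈{6}] nothing but 6 survives at r9c4 ⇒ r9c4=6.
Step 13. [r7c5∈{2,5,8}] across col 5, 8 lands solely at r7c5. So r7c5=8.
Step 14. [r1c5∈{2,3,6}] r1c5 is the only open cell in col 5 admitting 2. So r1c5=2.
Step 15. [r2c9∈{3,4}] 4 has one home in row 2: r2c9 ⇒ r2c9=4.
Step 16. [r3c9∈{3,5}] across col 9, 3 lands solely at r3c9, so r3c9=3.
Step 17. [r3c5∈{6}] r3c5's peers cover all but 6 ⇒ r3c5=6.
Step 18. [r1c4∈{4}] nothing but 4 survives at r1c4. So r1c4=4.
Step 19. [r1c1∈{3}] r1c1 has the single candidate 3 ⇒ r1c1=3.
Step 20. [r3c6∈{9}] r3c6 has the single candidate 9. So r3c6=9.
Step 21. [r7c4∈{2}] only 2 remains possible at r7c4. So r7c4=2.
Step 22. [r7c8∈{7}] only 7 remains possible at r7c8, so r7c8=7.
Step 23. [r3c7∈{5}] r3c7 has the single candidate 5. So r3c7=5.
Step 24. [r6c6∈{2}] r6c6 is down to just 2, so r6c6=2.
Step 25. [r6c9∈{1}] r6c9 is down to just 1, so r6c9=1.
Step 26. [r3c1∈{4}] nothing but 4 survives at r3c1. So r3c1=4.
Step 27. [r9c5∈{1}] r9c5 has the single candidate 1. So r9c5=1.
Step 28. [r7c9∈{5}] only 5 remains possible at r7c9. So r7c9=5.
Step 29. [r3c4∈{7}] nothing but 7 survives at r3c4, so r3c4=7.
Step 30. [r7c1∈{9}] r7c1's peers cover all but 9 ⇒ r7c1=9.
Step 31. [r2c2∈{9}] nothing but 9 survives at r2c2 ⇒ r2c2=9.
Step 32. [r5c2∈{1}] only 1 remains possible at r5c2, so r5c2=1.
Step 33. [r1c3∈{6}] only 6 remains possible at r1c3. So r1c3=6.
Step 34. [r8c5∈{5}] r8c5's peers cover all but 5. So r8c5=5.
Step 35. [r4c8∈{9}] r4c8's peers cover all but 9 ⇒ r4c8=9.
Step 36. [r5c6∈{6}] r5c6 has the single candidate 6. So r5c6=6.
Step 37. [r3c3∈{1}] r3c3 is down to just 1. So r3c3=1.
Step 38. [r8c3∈{7}] r8c3's peers cover all but 7. So r8c3=7.
Step 39. [r4c1∈{2}] r4c1's peers cover all but 2, so r4c1=2.
Step 40. [r7c3∈{3}] r7c3's peers cover all but 3. So r7c3=3.
Step 41. [r2c5∈{3}] r2c5 is down to just 3. So r2c5=3.
Step 42. [r1c2∈{5}] r1c2's peers cover all but 5. So r1c2=5.
Step 43. [r6c8∈{4}] r6c8's peers cover all but 4. So r6c8=4.
Step 44. [r2c7∈{6}] nothing but 6 survives at r2c7 ⇒ r2c7=6.
Step 45. [r4c4∈{8}] r4c4 is down to just 8 ⇒ r4c4=8.

Answer: 3 5 6 4 2 8 7 1 9 / 7 9 2 1 3 5 6 8 4 / 4 8 1 7 6 9 5 2 3 / 2 7 5 8 4 1 3 9 6 / 8 1 4 3 9 6 2 5 7 / 6 3 9 5 7 2 8 4 1 / 9 6 3 2 8 4 1 7 5 / 1 2 7 9 5 3 4 6 8 / 5 4 8 6 1 7 9 3 2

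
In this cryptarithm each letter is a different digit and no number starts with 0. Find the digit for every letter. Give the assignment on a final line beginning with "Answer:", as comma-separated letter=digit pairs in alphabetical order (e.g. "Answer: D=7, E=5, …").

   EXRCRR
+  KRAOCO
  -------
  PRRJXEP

Step 1. [col 1: R + O ≡ P (mod 10)] column 1 (R + O ≡ P (mod 10), carry-in 0) doesn't pin O yet; pick O=8 and continue. So O=8.
Step 2. [col 1: R + O ≡ P (mod 10)] several values work for P in column 1 (R + O ≡ P (mod 10), carry-in 0); try P=1, so P=1.
Step 3. [col 1: R + O ≡ P (mod 10)] column 1: given O=8, P=1, carry-in 0, and digits 1,8 already taken and all letters distinct, R+O≡P (mod 10) forces R=3, so R=3.
Step 4. [col 2: R + C ≡ E (mod 10)] no forcing yet in column 2 (carry-in 1); E=6 is free and consistent — try it ⇒ E=6.
Step 5. [col 2: R + C ≡ E (mod 10)] column 2 reads R+C+carry(1)=E with R=3, E=6; with digits 1,3,6,8 already taken and all letters distinct, the only value for C is 2. So C=2.
Step 6. [col 3: C + O ≡ X (mod 10)] from column 3 (C=2, O=8, carry-in 0, digits 1,2,3,6,8 already taken and all letters distinct): X must equal 0 ⇒ X=0.
Step 7. [col 4: R + A ≡ J (mod 10)] from column 4 (R=3, carry-in 1, digits 0,1,2,3,6,8 already taken and all letters distinct): J must equal 9, so J=9.
Step 8. [col 4: R + A ≡ J (mod 10)] column 4 reads R+A+carry(1)=J with R=3, J=9; with digits 0,1,2,3,6,8,9 already taken and all letters distinct, the only value for A is 5 ⇒ A=5.
Step 9. [col 6: E + K ≡ R (mod 10)] column 6: given E=6, R=3, carry-in 0, and digits 0,1,2,3,5,6,8,9 already taken and all letters distinct, E+K≡R (mod 10) forces K=7. So K=7.

Answer: A=5, C=2, E=6, J=9, K=7, O=8, P=1, R=3, X=0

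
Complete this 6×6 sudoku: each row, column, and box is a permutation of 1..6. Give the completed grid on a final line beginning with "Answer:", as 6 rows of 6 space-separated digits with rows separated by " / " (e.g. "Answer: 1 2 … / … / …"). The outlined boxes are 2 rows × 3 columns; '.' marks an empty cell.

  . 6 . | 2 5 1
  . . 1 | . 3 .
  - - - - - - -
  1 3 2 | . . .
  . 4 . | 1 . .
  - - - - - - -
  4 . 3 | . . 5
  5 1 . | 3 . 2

Step 1. [r5c4∈{6}] only 6 remains possible at r5c4 ⇒ r5c4=6.
Step 2. [r2c6∈{4,6}] row 2 places 6 nowhere but r2c6, so r2c6=6.
Step 3. [r4c1∈{6}] only 6 remains possible at r4c1, so r4c1=6.
Step 4. [r3c6∈{4}] r3c6 is down to just 4 ⇒ r3c6=4.
Step 5. [r2c2∈{2,5}] 5 has one home in row 2: r2c2 ⇒ r2c2=5.
Step 6. [r2c4∈{4}] r2c4's peers cover all but 4 ⇒ r2c4=4.
Step 7. [r6c5∈{4}] r6c5's peers cover all but 4. So r6c5=4.
Step 8. [r1c3∈{4}] only 4 remains possible at r1c3 ⇒ r1c3=4.
Step 9. [r2c1∈{2}] r2c1 is down to just 2. So r2c1=2.
Step 10. [r4c6∈{3}] r4c6 has the single candidate 3, so r4c6=3.
Step 11. [r6c3∈{6}] r6c3 is down to just 6, so r6c3=6.
Step 12. [r3c5∈{6}] only 6 remains possible at r3c5 ⇒ r3c5=6.
Step 13. [r3c4∈{5}] r3c4's peers cover all but 5. So r3c4=5.
Step 14. [r4c5∈{2}] only 2 remains possible at r4c5 ⇒ r4c5=2.
Step 15. [r1c1∈{3}] r1c1 is down to just 3. So r1c1=3.
Step 16. [r5c5∈{1}] r5c5 is down to just 1. So r5c5=1.
Step 17. [r4c3∈{5}] r4c3 has the single candidate 5, so r4c3=5.
Step 18. [r5c2∈{2}] nothing but 2 survives at r5c2, so r5c2=2.

Answer: 3 6 4 2 5 1 / 2 5 1 4 3 6 / 1 3 2 5 6 4 / 6 4 5 1 2 3 / 4 2 3 6 1 5 / 5 1 6 3 4 2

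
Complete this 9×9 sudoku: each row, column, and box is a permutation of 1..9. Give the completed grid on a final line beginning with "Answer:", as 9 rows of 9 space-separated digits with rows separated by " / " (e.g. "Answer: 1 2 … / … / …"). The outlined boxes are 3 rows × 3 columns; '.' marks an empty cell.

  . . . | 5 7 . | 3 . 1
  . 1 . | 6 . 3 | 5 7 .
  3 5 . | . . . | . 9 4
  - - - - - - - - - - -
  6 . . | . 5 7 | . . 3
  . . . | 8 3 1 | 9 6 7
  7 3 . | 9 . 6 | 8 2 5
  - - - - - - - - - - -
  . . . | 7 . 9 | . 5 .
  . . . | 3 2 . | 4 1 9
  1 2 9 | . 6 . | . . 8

Step 1. [r5c2∈{4}] only 4 remains possible at r5c2 ⇒ r5c2=4.
Step 2. [r7c9∈{2,6}] across col 9, 6 lands solely at r7c9 ⇒ r7c9=6.
Step 3. [r7c2∈{8}] r7c2 is down to just 8, so r7c2=8.
Step 4. [r4c3∈{1,2,8}] row 4 places 8 nowhere but r4c3. So r4c3=8.
Step 5. [r7c1∈{4}] r7c1's peers cover all but 4, so r7c1=4.
Step 6. [r8c1∈{5}] nothing but 5 survives at r8c1, so r8c1=5.
Step 7. [r2c9∈{2}] r2c9's peers cover all but 2 ⇒ r2c9=2.
Step 8. [r2c5∈{4,8,9}] 9 has one home in col 5: r2c5 ⇒ r2c5=9.
Step 9. [r1c6∈{2,4,8}] 4 has one home in box 2: r1c6, so r1c6=4.
Step 10. [r3c6∈{2,8}] 2 has one home in col 6: r3c6 ⇒ r3c6=2.
Step 11. [r1c1∈{2,8,9}] across col 1, 9 lands solely at r1c1. So r1c1=9.
Step 12. [r1c2∈{6}] r1c2 is down to just 6. So r1c2=6.
Step 13. [r9c4∈{4}] r9c4 has the single candidate 4, so r9c4=4.
Step 14. [r7c5∈{1}] nothing but 1 survives at r7c5. So r7c5=1.
Step 15. [r5c1∈{2}] only 2 remains possible at r5c1 ⇒ r5c1=2.
Step 16. [r3c3∈{7}] nothing but 7 survives at r3c3 ⇒ r3c3=7.
Step 17. [r8c3∈{6}] r8c3's peers cover all but 6, so r8c3=6.
Step 18. [r9c7∈{7}] r9c7's peers cover all but 7 ⇒ r9c7=7.
Step 19. [r9c8∈{3}] only 3 remains possible at r9c8 ⇒ r9c8=3.
Step 20. [r7c3∈{3}] r7c3 has the single candidate 3 ⇒ r7c3=3.
Step 21. [r8c2∈{7}] only 7 remains possible at r8c2 ⇒ r8c2=7.
Step 22. [r1c8∈{8}] r1c8 is down to just 8. So r1c8=8.
Step 23. [r2c1∈{8}] only 8 remains possible at r2c1 ⇒ r2c1=8.
Step 24. [r4c4∈{2}] nothing but 2 survives at r4c4. So r4c4=2.
Step 25. [r3c4∈{1}] r3c4's peers cover all but 1 ⇒ r3c4=1.
Step 26. [r8c6∈{8}] nothing but 8 survives at r8c6 ⇒ r8c6=8.
Step 27. [r9c6∈{5}] r9c6 has the single candidate 5. So r9c6=5.
Step 28. [r5c3∈{5}] r5c3 has the single candidate 5, so r5c3=5.
Step 29. [r2c3∈{4}] r2c3 is down to just 4, so r2c3=4.
Step 30. [r6c5∈{4}] nothing but 4 survives at r6c5. So r6c5=4.
Step 31. [r4c2∈{9}] only 9 remains possible at r4c2. So r4c2=9.
Step 32. [r7c7∈{2}] nothing but 2 survives at r7c7. So r7c7=2.
Step 33. [r4c7∈{1}] r4c7 has the single candidate 1, so r4c7=1.
Step 34. [r3c7∈{6}] r3c7 has the single candidate 6. So r3c7=6.
Step 35. [r6c3∈{1}] only 1 remains possible at r6c3 ⇒ r6c3=1.
Step 36. [r4c8∈{4}] only 4 remains possible at r4c8 ⇒ r4c8=4.
Step 37. [r1c3∈{2}] r1c3 has the single candidate 2. So r1c3=2.
Step 38. [r3c5∈{8}] r3c5 is down to just 8, so r3c5=8.

Answer: 9 6 2 5 7 4 3 8 1 / 8 1 4 6 9 3 5 7 2 / 3 5 7 1 8 2 6 9 4 / 6 9 8 2 5 7 1 4 3 / 2 4 5 8 3 1 9 6 7 / 7 3 1 9 4 6 8 2 5 / 4 8 3 7 1 9 2 5 6 / 5 7 6 3 2 8 4 1 9 / 1 2 9 4 6 5 7 3 8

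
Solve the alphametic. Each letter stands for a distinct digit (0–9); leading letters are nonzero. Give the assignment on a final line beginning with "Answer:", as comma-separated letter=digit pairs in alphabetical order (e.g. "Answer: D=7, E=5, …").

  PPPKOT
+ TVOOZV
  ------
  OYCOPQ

Step 1. [col 1: T + V ≡ Q (mod 10)] Q=0 is one option consistent with column 1 (T + V ≡ Q (mod 10), carry-in 0) — take it, so Q=0.
Step 2. [col 1: T + V ≡ Q (mod 10)] column 1 (T + V ≡ Q (mod 10), carry-in 0) doesn't pin V yet; pick V=4 and continue. So V=4.
Step 3. [col 1: T + V ≡ Q (mod 10)] from column 1 (V=4, Q=0, carry-in 0, digits 0,4 already taken and all letters distinct): T must equal 6, so T=6.
Step 4. [col 2: O + Z ≡ P (mod 10)] column 2 (O + Z ≡ P (mod 10), carry-in 1) doesn't pin Z yet; pick Z=3 and continue, so Z=3.
Step 5. [col 2: O + Z ≡ P (mod 10)] no forcing yet in column 2 (carry-in 1); O=8 is free and consistent — try it, so O=8.
Step 6. [col 2: O + Z ≡ P (mod 10)] in column 2 we have O+Z≡P with carry-in 1; given O=8, Z=3 and digits 0,3,4,6,8 already taken and all letters distinct, that pins P to 2 ⇒ P=2.
Step 7. [col 3: K + O ≡ O (mod 10)] in column 3 we have K+O≡O with carry-in 1; given O=8 and digits 0,2,3,4,6,8 already taken and all letters distinct, that pins K to 9 ⇒ K=9.
Step 8. [col 4: P + O ≡ C (mod 10)] column 4 reads P+O+carry(1)=C with P=2, O=8; with digits 0,2,3,4,6,8,9 already taken and all letters distinct, the only value for C is 1. So C=1.
Step 9. [col 5: P + V ≡ Y (mod 10)] from column 5 (P=2, V=4, carry-in 1, digits 0,1,2,3,4,6,8,9 already taken and all letters distinct): Y must equal 7 ⇒ Y=7.

Answer: C=1, K=9, O=8, P=2, Q=0, T=6, V=4, Y=7, Z=3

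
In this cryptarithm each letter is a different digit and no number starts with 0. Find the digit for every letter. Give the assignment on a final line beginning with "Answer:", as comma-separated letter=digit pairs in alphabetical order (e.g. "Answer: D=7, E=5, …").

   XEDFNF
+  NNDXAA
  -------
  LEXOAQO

Step 1. [col 1: F + A ≡ O (mod 10)] column 1 (F + A ≡ O (mod 10), carry-in 0) doesn't pin A yet; pick A=3 and continue. So A=3.
Step 2. [L] the sum has 7 digits but both addends have 6; that extra leading digit L is the final carry, namely 1, so L=1.
Step 3. [col 1: F + A ≡ O (mod 10)] column 1 (F + A ≡ O (mod 10), carry-in 0) doesn't pin F yet; pick F=6 and continue. So F=6.
Step 4. [col 1: F + A ≡ O (mod 10)] column 1: given F=6, A=3, carry-in 0, and digits 1,3,6 already taken and all letters distinct, F+A≡O (mod 10) forces O=9, so O=9.
Step 5. [col 2: N + A ≡ Q (mod 10)] column 2 (N + A ≡ Q (mod 10), carry-in 0) doesn't pin Q yet; pick Q=8 and continue ⇒ Q=8.
Step 6. [col 2: N + A ≡ Q (mod 10)] column 2: given A=3, Q=8, carry-in 0, and digits 1,3,6,8,9 already taken and all letters distinct, N+A≡Q (mod 10) forces N=5. So N=5.
Step 7. [col 3: F + X ≡ A (mod 10)] from column 3 (F=6, A=3, carry-in 0, digits 1,3,5,6,8,9 already taken and all letters distinct): X must equal 7, so X=7.
Step 8. [col 4: D + D ≡ O (mod 10)] in column 4 we have D+D≡O with carry-in 1; given O=9 and digits 1,3,5,6,7,8,9 already taken and all letters distinct, that pins D to 4, so D=4.
Step 9. [col 5: E + N ≡ X (mod 10)] from column 5 (N=5, X=7, carry-in 0, digits 1,3,4,5,6,7,8,9 already taken and all letters distinct): E must equal 2 ⇒ E=2.

Answer: A=3, D=4, E=2, F=6, L=1, N=5, O=9, Q=8, X=7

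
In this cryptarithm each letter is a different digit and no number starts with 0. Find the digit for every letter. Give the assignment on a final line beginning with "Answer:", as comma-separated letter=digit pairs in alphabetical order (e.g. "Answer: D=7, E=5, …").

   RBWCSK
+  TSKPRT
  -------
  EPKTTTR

Step 1. [col 1: K + T ≡ R (mod 10)] several values work for R in column 1 (K + T ≡ R (mod 10), carry-in 0); try R=8, so R=8.
Step 2. [col 1: K + T ≡ R (mod 10)] column 1 (K + T ≡ R (mod 10), carry-in 0) doesn't pin T yet; pick T=5 and continue. So T=5.
Step 3. [E] E is the leading digit of a 7-digit sum of two 6-digit numbers; the final carry is exactly 1, so E=1.
Step 4. [col 1: K + T ≡ R (mod 10)] in column 1 we have K+T≡R with carry-in 0; given T=5, R=8 and digits 1,5,8 already taken and all letters distinct, that pins K to 3 ⇒ K=3.
Step 5. [col 2: S + R ≡ T (mod 10)] from column 2 (R=8, T=5, carry-in 0, digits 1,3,5,8 already taken and all letters distinct): S must equal 7 ⇒ S=7.
Step 6. [col 3: C + P ≡ T (mod 10)] no forcing yet in column 3 (carry-in 1); C=0 is free and consistent — try it, so C=0.
Step 7. [col 3: C + P ≡ T (mod 10)] in column 3 we have C+P≡T with carry-in 1; given C=0, T=5 and digits 0,1,3,5,7,8 already taken and all letters distinct, that pins P to 4, so P=4.
Step 8. [col 4: W + K ≡ T (mod 10)] in column 4 we have W+K≡T with carry-in 0; given K=3, T=5 and digits 0,1,3,4,5,7,8 already taken and all letters distinct, that pins W to 2 ⇒ W=2.
Step 9. [col 5: B + S ≡ K (mod 10)] column 5 reads B+S+carry(0)=K with S=7, K=3; with digits 0,1,2,3,4,5,7,8 already taken and all letters distinct, the only value for B is 6, so B=6.

Answer: B=6, C=0, E=1, K=3, P=4, R=8, S=7, T=5, W=2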